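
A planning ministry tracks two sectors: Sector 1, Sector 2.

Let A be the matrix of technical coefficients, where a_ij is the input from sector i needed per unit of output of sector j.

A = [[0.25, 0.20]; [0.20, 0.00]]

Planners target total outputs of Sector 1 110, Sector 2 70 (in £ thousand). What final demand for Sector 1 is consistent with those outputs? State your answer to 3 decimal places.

I − A =
  [   0.75    -0.20]
  [  -0.20     1.00]
d = (I − A) x:
  d_1 = (+0.75)·110 + (-0.20)·70 = 68.500
  d_2 = (-0.20)·110 + (+1.00)·70 = 48.000

d_1 = 68.500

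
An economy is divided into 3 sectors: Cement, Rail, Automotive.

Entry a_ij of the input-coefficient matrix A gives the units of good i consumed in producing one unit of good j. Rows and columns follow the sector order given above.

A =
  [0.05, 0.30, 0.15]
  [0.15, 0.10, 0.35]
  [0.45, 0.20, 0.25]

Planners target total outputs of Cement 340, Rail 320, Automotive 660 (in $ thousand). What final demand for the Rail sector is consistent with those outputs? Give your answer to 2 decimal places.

d_2 = 6.00

I − A =
  [   0.95    -0.30    -0.15]
  [  -0.15     0.90    -0.35]
  [  -0.45    -0.20     0.75]
d = (I − A) x:
  d_1 = (+0.95)·340 + (-0.30)·320 + (-0.15)·660 = 128.00
  d_2 = (-0.15)·340 + (+0.90)·320 + (-0.35)·660 = 6.00
  d_3 = (-0.45)·340 + (-0.20)·320 + (+0.75)·660 = 278.00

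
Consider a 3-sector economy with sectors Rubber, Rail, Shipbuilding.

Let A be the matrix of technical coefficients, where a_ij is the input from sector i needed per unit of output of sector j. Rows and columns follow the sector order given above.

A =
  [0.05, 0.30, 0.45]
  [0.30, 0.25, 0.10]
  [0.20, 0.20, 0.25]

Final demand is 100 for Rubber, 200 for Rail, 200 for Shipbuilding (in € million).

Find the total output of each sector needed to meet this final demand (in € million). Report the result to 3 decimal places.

x_1 = 549.118, x_2 = 561.353, x_3 = 562.792

I − A =
  [   0.95    -0.30    -0.45]
  [  -0.30     0.75    -0.10]
  [  -0.20    -0.20     0.75]
Cofactors of I−A, C_ij = (−1)^(i+j)·(minor ij) (rows/columns in the sector order above):
  C_11 = (0.75)(0.75) − (-0.10)(-0.20) = 0.5425
  C_12 = −[(-0.30)(0.75) − (-0.10)(-0.20)] = 0.2450
  C_13 = (-0.30)(-0.20) − (0.75)(-0.20) = 0.2100
  C_21 = −[(-0.30)(0.75) − (-0.45)(-0.20)] = 0.3150
  C_22 = (0.95)(0.75) − (-0.45)(-0.20) = 0.6225
  C_23 = −[(0.95)(-0.20) − (-0.30)(-0.20)] = 0.2500
  C_31 = (-0.30)(-0.10) − (-0.45)(0.75) = 0.3675
  C_32 = −[(0.95)(-0.10) − (-0.45)(-0.30)] = 0.2300
  C_33 = (0.95)(0.75) − (-0.30)(-0.30) = 0.6225
det(I−A) = Σ_j (I−A)_1j·C_1j = (0.95)(0.5425) + (-0.30)(0.2450) + (-0.45)(0.2100) = 0.347375
adj(I−A) = Cᵀ =
  [ 0.5425   0.3150   0.3675]
  [ 0.2450   0.6225   0.2300]
  [ 0.2100   0.2500   0.6225]
(I − A)⁻¹ = adj(I−A) / det(I−A) ≈
  [   1.5617     0.9068     1.0579]
  [   0.7053     1.7920     0.6621]
  [   0.6045     0.7197     1.7920]
x = (I − A)⁻¹ d = adj(I−A)·d / det(I−A), with det(I−A) = 0.347375:
  x_1 = (0.5425·100 + 0.3150·200 + 0.3675·200) / 0.347375 = 190.75 / 0.347375 ≈ 549.118
  x_2 = (0.2450·100 + 0.6225·200 + 0.2300·200) / 0.347375 = 195.00 / 0.347375 ≈ 561.353
  x_3 = (0.2100·100 + 0.2500·200 + 0.6225·200) / 0.347375 = 195.50 / 0.347375 ≈ 562.792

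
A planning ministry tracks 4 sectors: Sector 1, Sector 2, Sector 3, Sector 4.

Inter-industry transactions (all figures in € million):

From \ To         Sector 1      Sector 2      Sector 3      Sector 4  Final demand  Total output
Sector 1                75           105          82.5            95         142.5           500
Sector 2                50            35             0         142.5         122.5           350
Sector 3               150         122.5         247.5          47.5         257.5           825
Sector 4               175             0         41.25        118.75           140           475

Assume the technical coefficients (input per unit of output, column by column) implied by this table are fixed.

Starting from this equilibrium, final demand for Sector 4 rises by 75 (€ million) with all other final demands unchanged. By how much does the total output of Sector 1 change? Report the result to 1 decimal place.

Technical coefficients a_ij = z_ij / X_j:
  a_11 = 75/500 = 0.15, a_21 = 50/500 = 0.10, a_31 = 150/500 = 0.30, a_41 = 175/500 = 0.35
  a_12 = 105/350 = 0.30, a_22 = 35/350 = 0.10, a_32 = 122.5/350 = 0.35, a_42 = 0/350 = 0.00
  a_13 = 82.5/825 = 0.10, a_23 = 0/825 = 0.00, a_33 = 247.5/825 = 0.30, a_43 = 41.25/825 = 0.05
  a_14 = 95/475 = 0.20, a_24 = 142.5/475 = 0.30, a_34 = 47.5/475 = 0.10, a_44 = 118.75/475 = 0.25
I − A =
  [   0.85    -0.30    -0.10    -0.20]
  [  -0.10     0.90     0.00    -0.30]
  [  -0.30    -0.35     0.70    -0.10]
  [  -0.35     0.00    -0.05     0.75]
Compute the cofactors C_ij = (−1)^(i+j)·(3×3 minor ij) of I−A; the adjugate is their transpose:
adj(I−A) = Cᵀ =
  [ 0.462750   0.185750   0.081000   0.208500]
  [ 0.130000   0.364000   0.031750   0.184500]
  [ 0.297000   0.276625   0.456750   0.250750]
  [ 0.235750   0.105125   0.068250   0.484000]
det(I−A) = Σ_j (I−A)_1j·C_1j = (0.85)(0.462750) + (-0.30)(0.130000) + (-0.10)(0.297000) + (-0.20)(0.235750) = 0.2774875
(I − A)⁻¹ = adj(I−A) / det(I−A) ≈
  [   1.6676     0.6694     0.2919     0.7514]
  [   0.4685     1.3118     0.1144     0.6649]
  [   1.0703     0.9969     1.6460     0.9036]
  [   0.8496     0.3788     0.2460     1.7442]
Δx = (I − A)⁻¹ Δd with Δd having +75 in the Sector 4 component and 0 elsewhere.
So Δx_1 = L_14 · (+75), where L_14 = adj(I−A)_14 / det(I−A) = 0.208500 / 0.2774875.
Δx_1 = 0.208500 × (+75) / 0.2774875 = 15.6375 / 0.2774875 ≈ 56.4.

Δx_1 = 56.4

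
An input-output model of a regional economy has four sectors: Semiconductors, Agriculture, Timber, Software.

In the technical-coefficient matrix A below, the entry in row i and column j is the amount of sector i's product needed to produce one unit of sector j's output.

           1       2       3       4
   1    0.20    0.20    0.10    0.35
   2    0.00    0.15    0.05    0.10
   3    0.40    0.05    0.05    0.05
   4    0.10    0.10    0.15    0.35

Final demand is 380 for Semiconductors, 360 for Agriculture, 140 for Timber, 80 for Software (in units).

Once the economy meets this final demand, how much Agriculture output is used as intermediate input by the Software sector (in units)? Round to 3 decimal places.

z_24 = 46.845

I − A =
  [   0.80    -0.20    -0.10    -0.35]
  [   0.00     0.85    -0.05    -0.10]
  [  -0.40    -0.05     0.95    -0.05]
  [  -0.10    -0.10    -0.15     0.65]
Compute the cofactors C_ij = (−1)^(i+j)·(3×3 minor ij) of I−A; the adjugate is their transpose:
adj(I−A) = Cᵀ =
  [ 0.506375   0.161625   0.110125   0.306000]
  [ 0.028750   0.407250   0.037250   0.081000]
  [ 0.221750   0.095250   0.402250   0.165000]
  [ 0.133500   0.109500   0.115500   0.606000]
det(I−A) = Σ_j (I−A)_1j·C_1j = (0.80)(0.506375) + (-0.20)(0.028750) + (-0.10)(0.221750) + (-0.35)(0.133500) = 0.33045
(I − A)⁻¹ = adj(I−A) / det(I−A) ≈
  [   1.5324     0.4891     0.3333     0.9260]
  [   0.0870     1.2324     0.1127     0.2451]
  [   0.6711     0.2882     1.2173     0.4993]
  [   0.4040     0.3314     0.3495     1.8339]
First solve x = (I − A)⁻¹ d = adj(I−A)·d / det(I−A); in particular x_4 = (0.133500·380 + 0.109500·360 + 0.115500·140 + 0.606000·80) / 0.33045 = 154.80 / 0.33045 ≈ 468.45211.
Intermediate flow from 2 to 4: z_24 = a_24 · x_4 = 0.10 × 154.80 / 0.33045 = 15.48 / 0.33045 ≈ 46.845.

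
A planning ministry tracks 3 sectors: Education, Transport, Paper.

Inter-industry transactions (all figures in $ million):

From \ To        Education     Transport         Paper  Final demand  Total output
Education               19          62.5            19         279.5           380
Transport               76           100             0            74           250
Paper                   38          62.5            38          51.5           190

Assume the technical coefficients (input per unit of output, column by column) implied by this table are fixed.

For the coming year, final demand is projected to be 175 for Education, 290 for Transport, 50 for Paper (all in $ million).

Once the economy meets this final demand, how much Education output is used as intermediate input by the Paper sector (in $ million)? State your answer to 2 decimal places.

z_EP = 29.97

Technical coefficients a_ij = z_ij / X_j:
  a_EE = 19/380 = 0.05, a_TE = 76/380 = 0.20, a_PE = 38/380 = 0.10
  a_ET = 62.5/250 = 0.25, a_TT = 100/250 = 0.40, a_PT = 62.5/250 = 0.25
  a_EP = 19/190 = 0.10, a_TP = 0/190 = 0.00, a_PP = 38/190 = 0.20
I − A =
  [   0.95    -0.25    -0.10]
  [  -0.20     0.60     0.00]
  [  -0.10    -0.25     0.80]
Cofactors of I−A, C_ij = (−1)^(i+j)·(minor ij) (rows/columns in the sector order above):
  C_11 = (0.60)(0.80) − (0.00)(-0.25) = 0.4800
  C_12 = −[(-0.20)(0.80) − (0.00)(-0.10)] = 0.1600
  C_13 = (-0.20)(-0.25) − (0.60)(-0.10) = 0.1100
  C_21 = −[(-0.25)(0.80) − (-0.10)(-0.25)] = 0.2250
  C_22 = (0.95)(0.80) − (-0.10)(-0.10) = 0.7500
  C_23 = −[(0.95)(-0.25) − (-0.25)(-0.10)] = 0.2625
  C_31 = (-0.25)(0.00) − (-0.10)(0.60) = 0.0600
  C_32 = −[(0.95)(0.00) − (-0.10)(-0.20)] = 0.0200
  C_33 = (0.95)(0.60) − (-0.25)(-0.20) = 0.5200
det(I−A) = Σ_j (I−A)_1j·C_1j = (0.95)(0.4800) + (-0.25)(0.1600) + (-0.10)(0.1100) = 0.4050
adj(I−A) = Cᵀ =
  [ 0.4800   0.2250   0.0600]
  [ 0.1600   0.7500   0.0200]
  [ 0.1100   0.2625   0.5200]
(I − A)⁻¹ = adj(I−A) / det(I−A) ≈
  [   1.1852     0.5556     0.1481]
  [   0.3951     1.8519     0.0494]
  [   0.2716     0.6481     1.2840]
First solve x = (I − A)⁻¹ d = adj(I−A)·d / det(I−A); in particular x_P = (0.1100·175 + 0.2625·290 + 0.5200·50) / 0.4050 = 121.375 / 0.4050 ≈ 299.6914.
Intermediate flow from E to P: z_EP = a_EP · x_P = 0.10 × 121.375 / 0.4050 = 12.1375 / 0.4050 ≈ 29.97.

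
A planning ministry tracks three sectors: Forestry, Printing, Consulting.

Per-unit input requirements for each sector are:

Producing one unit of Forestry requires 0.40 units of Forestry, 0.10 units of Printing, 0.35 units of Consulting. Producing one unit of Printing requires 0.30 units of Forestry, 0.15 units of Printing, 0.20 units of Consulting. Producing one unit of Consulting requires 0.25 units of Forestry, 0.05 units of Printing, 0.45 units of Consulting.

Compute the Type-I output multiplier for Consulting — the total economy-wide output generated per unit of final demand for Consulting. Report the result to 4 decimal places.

m_3 = 4.3980

I − A =
  [   0.60    -0.30    -0.25]
  [  -0.10     0.85    -0.05]
  [  -0.35    -0.20     0.55]
Cofactors of I−A, C_ij = (−1)^(i+j)·(minor ij) (rows/columns in the sector order above):
  C_11 = (0.85)(0.55) − (-0.05)(-0.20) = 0.4575
  C_12 = −[(-0.10)(0.55) − (-0.05)(-0.35)] = 0.0725
  C_13 = (-0.10)(-0.20) − (0.85)(-0.35) = 0.3175
  C_21 = −[(-0.30)(0.55) − (-0.25)(-0.20)] = 0.2150
  C_22 = (0.60)(0.55) − (-0.25)(-0.35) = 0.2425
  C_23 = −[(0.60)(-0.20) − (-0.30)(-0.35)] = 0.2250
  C_31 = (-0.30)(-0.05) − (-0.25)(0.85) = 0.2275
  C_32 = −[(0.60)(-0.05) − (-0.25)(-0.10)] = 0.0550
  C_33 = (0.60)(0.85) − (-0.30)(-0.10) = 0.4800
det(I−A) = Σ_j (I−A)_1j·C_1j = (0.60)(0.4575) + (-0.30)(0.0725) + (-0.25)(0.3175) = 0.173375
adj(I−A) = Cᵀ =
  [ 0.4575   0.2150   0.2275]
  [ 0.0725   0.2425   0.0550]
  [ 0.3175   0.2250   0.4800]
(I − A)⁻¹ = adj(I−A) / det(I−A) ≈
  [   2.63879     1.24009     1.31218]
  [   0.41817     1.39870     0.31723]
  [   1.83129     1.29776     2.76857]
The output multiplier for sector j is the column-j sum of the Leontief inverse (I − A)⁻¹ = adj(I−A) / det(I−A).
Column 3 of adj(I−A): (0.2275, 0.0550, 0.4800); det(I−A) = 0.173375.
m_3 = (0.2275 + 0.0550 + 0.4800) / 0.173375 = 0.7625 / 0.173375 ≈ 4.3980.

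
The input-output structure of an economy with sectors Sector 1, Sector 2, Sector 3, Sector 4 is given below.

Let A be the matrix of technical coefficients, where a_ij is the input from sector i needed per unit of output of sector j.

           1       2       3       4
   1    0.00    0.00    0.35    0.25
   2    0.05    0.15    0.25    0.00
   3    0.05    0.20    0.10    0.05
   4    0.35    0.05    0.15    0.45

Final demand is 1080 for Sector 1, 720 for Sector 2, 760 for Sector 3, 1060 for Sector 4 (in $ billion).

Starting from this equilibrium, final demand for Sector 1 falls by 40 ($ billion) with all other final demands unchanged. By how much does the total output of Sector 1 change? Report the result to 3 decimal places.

Δx_1 = -50.549

I − A =
  [   1.00     0.00    -0.35    -0.25]
  [  -0.05     0.85    -0.25     0.00]
  [  -0.05    -0.20     0.90    -0.05]
  [  -0.35    -0.05    -0.15     0.55]
Compute the cofactors C_ij = (−1)^(i+j)·(3×3 minor ij) of I−A; the adjugate is their transpose:
adj(I−A) = Cᵀ =
  [ 0.386250   0.058125   0.198625   0.193625]
  [ 0.035625   0.391125   0.127125   0.027750]
  [ 0.043875   0.095625   0.392500   0.055625]
  [ 0.261000   0.098625   0.245000   0.696625]
det(I−A) = Σ_j (I−A)_1j·C_1j = (1.00)(0.386250) + (0.00)(0.035625) + (-0.35)(0.043875) + (-0.25)(0.261000) = 0.30564375
(I − A)⁻¹ = adj(I−A) / det(I−A) ≈
  [   1.2637     0.1902     0.6499     0.6335]
  [   0.1166     1.2797     0.4159     0.0908]
  [   0.1435     0.3129     1.2842     0.1820]
  [   0.8539     0.3227     0.8016     2.2792]
Δx = (I − A)⁻¹ Δd with Δd having -40 in the Sector 1 component and 0 elsewhere.
So Δx_1 = L_11 · (-40), where L_11 = adj(I−A)_11 / det(I−A) = 0.386250 / 0.30564375.
Δx_1 = 0.386250 × (-40) / 0.30564375 = -15.45 / 0.30564375 ≈ -50.549.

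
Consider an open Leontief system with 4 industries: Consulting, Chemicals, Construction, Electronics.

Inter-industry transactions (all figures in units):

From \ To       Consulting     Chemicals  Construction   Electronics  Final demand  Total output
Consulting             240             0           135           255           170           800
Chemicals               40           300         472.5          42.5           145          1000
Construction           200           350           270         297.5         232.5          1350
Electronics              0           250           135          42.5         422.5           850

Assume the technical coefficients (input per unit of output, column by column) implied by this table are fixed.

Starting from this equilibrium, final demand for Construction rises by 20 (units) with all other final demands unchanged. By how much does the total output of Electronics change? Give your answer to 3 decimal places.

Δx_4 = 10.600

Technical coefficients a_ij = z_ij / X_j:
  a_11 = 240/800 = 0.30, a_21 = 40/800 = 0.05, a_31 = 200/800 = 0.25, a_41 = 0/800 = 0.00
  a_12 = 0/1000 = 0.00, a_22 = 300/1000 = 0.30, a_32 = 350/1000 = 0.35, a_42 = 250/1000 = 0.25
  a_13 = 135/1350 = 0.10, a_23 = 472.5/1350 = 0.35, a_33 = 270/1350 = 0.20, a_43 = 135/1350 = 0.10
  a_14 = 255/850 = 0.30, a_24 = 42.5/850 = 0.05, a_34 = 297.5/850 = 0.35, a_44 = 42.5/850 = 0.05
I − A =
  [   0.70     0.00    -0.10    -0.30]
  [  -0.05     0.70    -0.35    -0.05]
  [  -0.25    -0.35     0.80    -0.35]
  [   0.00    -0.25    -0.10     0.95]
Compute the cofactors C_ij = (−1)^(i+j)·(3×3 minor ij) of I−A; the adjugate is their transpose:
adj(I−A) = Cᵀ =
  [ 0.348750   0.112500   0.112500   0.157500]
  [ 0.120625   0.476250   0.242500   0.152500]
  [ 0.184125   0.312750   0.453000   0.241500]
  [ 0.051125   0.158250   0.111500   0.287000]
det(I−A) = Σ_j (I−A)_1j·C_1j = (0.70)(0.348750) + (0.00)(0.120625) + (-0.10)(0.184125) + (-0.30)(0.051125) = 0.210375
(I − A)⁻¹ = adj(I−A) / det(I−A) ≈
  [   1.6578     0.5348     0.5348     0.7487]
  [   0.5734     2.2638     1.1527     0.7249]
  [   0.8752     1.4866     2.1533     1.1480]
  [   0.2430     0.7522     0.5300     1.3642]
Δx = (I − A)⁻¹ Δd with Δd having +20 in the Construction component and 0 elsewhere.
So Δx_4 = L_43 · (+20), where L_43 = adj(I−A)_43 / det(I−A) = 0.111500 / 0.210375.
Δx_4 = 0.111500 × (+20) / 0.210375 = 2.23 / 0.210375 ≈ 10.600.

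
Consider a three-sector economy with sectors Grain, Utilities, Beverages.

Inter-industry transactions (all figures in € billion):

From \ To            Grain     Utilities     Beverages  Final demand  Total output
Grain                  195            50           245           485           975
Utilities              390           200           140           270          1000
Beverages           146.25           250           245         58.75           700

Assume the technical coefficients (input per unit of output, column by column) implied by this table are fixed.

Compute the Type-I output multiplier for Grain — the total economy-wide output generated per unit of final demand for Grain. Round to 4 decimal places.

m_1 = 3.4446

Technical coefficients a_ij = z_ij / X_j:
  a_11 = 195/975 = 0.20, a_21 = 390/975 = 0.40, a_31 = 146.25/975 = 0.15
  a_12 = 50/1000 = 0.05, a_22 = 200/1000 = 0.20, a_32 = 250/1000 = 0.25
  a_13 = 245/700 = 0.35, a_23 = 140/700 = 0.20, a_33 = 245/700 = 0.35
I − A =
  [   0.80    -0.05    -0.35]
  [  -0.40     0.80    -0.20]
  [  -0.15    -0.25     0.65]
Cofactors of I−A, C_ij = (−1)^(i+j)·(minor ij) (rows/columns in the sector order above):
  C_11 = (0.80)(0.65) − (-0.20)(-0.25) = 0.4700
  C_12 = −[(-0.40)(0.65) − (-0.20)(-0.15)] = 0.2900
  C_13 = (-0.40)(-0.25) − (0.80)(-0.15) = 0.2200
  C_21 = −[(-0.05)(0.65) − (-0.35)(-0.25)] = 0.1200
  C_22 = (0.80)(0.65) − (-0.35)(-0.15) = 0.4675
  C_23 = −[(0.80)(-0.25) − (-0.05)(-0.15)] = 0.2075
  C_31 = (-0.05)(-0.20) − (-0.35)(0.80) = 0.2900
  C_32 = −[(0.80)(-0.20) − (-0.35)(-0.40)] = 0.3000
  C_33 = (0.80)(0.80) − (-0.05)(-0.40) = 0.6200
det(I−A) = Σ_j (I−A)_1j·C_1j = (0.80)(0.4700) + (-0.05)(0.2900) + (-0.35)(0.2200) = 0.2845
adj(I−A) = Cᵀ =
  [ 0.4700   0.1200   0.2900]
  [ 0.2900   0.4675   0.3000]
  [ 0.2200   0.2075   0.6200]
(I − A)⁻¹ = adj(I−A) / det(I−A) ≈
  [   1.65202     0.42179     1.01933]
  [   1.01933     1.64323     1.05448]
  [   0.77329     0.72935     2.17926]
The output multiplier for sector j is the column-j sum of the Leontief inverse (I − A)⁻¹ = adj(I−A) / det(I−A).
Column 1 of adj(I−A): (0.4700, 0.2900, 0.2200); det(I−A) = 0.2845.
m_1 = (0.4700 + 0.2900 + 0.2200) / 0.2845 = 0.98 / 0.2845 ≈ 3.4446.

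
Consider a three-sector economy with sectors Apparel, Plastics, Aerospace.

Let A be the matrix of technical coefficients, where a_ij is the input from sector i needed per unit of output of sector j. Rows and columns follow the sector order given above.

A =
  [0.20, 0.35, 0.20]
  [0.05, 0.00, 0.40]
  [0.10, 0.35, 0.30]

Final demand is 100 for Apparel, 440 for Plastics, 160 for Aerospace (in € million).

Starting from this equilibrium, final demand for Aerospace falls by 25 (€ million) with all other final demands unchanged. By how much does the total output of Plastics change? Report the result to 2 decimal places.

I − A =
  [   0.80    -0.35    -0.20]
  [  -0.05     1.00    -0.40]
  [  -0.10    -0.35     0.70]
Cofactors of I−A, C_ij = (−1)^(i+j)·(minor ij) (rows/columns in the sector order above):
  C_11 = (1.00)(0.70) − (-0.40)(-0.35) = 0.5600
  C_12 = −[(-0.05)(0.70) − (-0.40)(-0.10)] = 0.0750
  C_13 = (-0.05)(-0.35) − (1.00)(-0.10) = 0.1175
  C_21 = −[(-0.35)(0.70) − (-0.20)(-0.35)] = 0.3150
  C_22 = (0.80)(0.70) − (-0.20)(-0.10) = 0.5400
  C_23 = −[(0.80)(-0.35) − (-0.35)(-0.10)] = 0.3150
  C_31 = (-0.35)(-0.40) − (-0.20)(1.00) = 0.3400
  C_32 = −[(0.80)(-0.40) − (-0.20)(-0.05)] = 0.3300
  C_33 = (0.80)(1.00) − (-0.35)(-0.05) = 0.7825
det(I−A) = Σ_j (I−A)_1j·C_1j = (0.80)(0.5600) + (-0.35)(0.0750) + (-0.20)(0.1175) = 0.39825
adj(I−A) = Cᵀ =
  [ 0.5600   0.3150   0.3400]
  [ 0.0750   0.5400   0.3300]
  [ 0.1175   0.3150   0.7825]
(I − A)⁻¹ = adj(I−A) / det(I−A) ≈
  [   1.4062     0.7910     0.8537]
  [   0.1883     1.3559     0.8286]
  [   0.2950     0.7910     1.9648]
Δx = (I − A)⁻¹ Δd with Δd having -25 in the Aerospace component and 0 elsewhere.
So Δx_2 = L_23 · (-25), where L_23 = adj(I−A)_23 / det(I−A) = 0.3300 / 0.39825.
Δx_2 = 0.3300 × (-25) / 0.39825 = -8.25 / 0.39825 ≈ -20.72.

Δx_2 = -20.72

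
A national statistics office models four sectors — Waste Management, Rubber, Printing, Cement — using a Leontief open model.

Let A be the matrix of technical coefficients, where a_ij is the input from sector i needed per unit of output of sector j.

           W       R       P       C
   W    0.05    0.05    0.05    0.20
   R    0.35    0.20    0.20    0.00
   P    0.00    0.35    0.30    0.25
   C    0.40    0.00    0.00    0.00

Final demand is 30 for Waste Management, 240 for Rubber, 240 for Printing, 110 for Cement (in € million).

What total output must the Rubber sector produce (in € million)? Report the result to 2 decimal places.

x_R = 521.11

I − A =
  [   0.95    -0.05    -0.05    -0.20]
  [  -0.35     0.80    -0.20     0.00]
  [   0.00    -0.35     0.70    -0.25]
  [  -0.40     0.00     0.00     1.00]
Compute the cofactors C_ij = (−1)^(i+j)·(3×3 minor ij) of I−A; the adjugate is their transpose:
adj(I−A) = Cᵀ =
  [ 0.490000   0.052500   0.050000   0.110500]
  [ 0.265000   0.604000   0.191500   0.100875]
  [ 0.202500   0.309500   0.678500   0.210125]
  [ 0.196000   0.021000   0.020000   0.447125]
det(I−A) = Σ_j (I−A)_1j·C_1j = (0.95)(0.490000) + (-0.05)(0.265000) + (-0.05)(0.202500) + (-0.20)(0.196000) = 0.402925
(I − A)⁻¹ = adj(I−A) / det(I−A) ≈
  [   1.2161     0.1303     0.1241     0.2742]
  [   0.6577     1.4990     0.4753     0.2504]
  [   0.5026     0.7681     1.6839     0.5215]
  [   0.4864     0.0521     0.0496     1.1097]
x = (I − A)⁻¹ d = adj(I−A)·d / det(I−A), with det(I−A) = 0.402925:
  x_W = (0.490000·30 + 0.052500·240 + 0.050000·240 + 0.110500·110) / 0.402925 = 51.455 / 0.402925 ≈ 127.70
  x_R = (0.265000·30 + 0.604000·240 + 0.191500·240 + 0.100875·110) / 0.402925 = 209.96625 / 0.402925 ≈ 521.11
  x_P = (0.202500·30 + 0.309500·240 + 0.678500·240 + 0.210125·110) / 0.402925 = 266.30875 / 0.402925 ≈ 660.94
  x_C = (0.196000·30 + 0.021000·240 + 0.020000·240 + 0.447125·110) / 0.402925 = 64.90375 / 0.402925 ≈ 161.08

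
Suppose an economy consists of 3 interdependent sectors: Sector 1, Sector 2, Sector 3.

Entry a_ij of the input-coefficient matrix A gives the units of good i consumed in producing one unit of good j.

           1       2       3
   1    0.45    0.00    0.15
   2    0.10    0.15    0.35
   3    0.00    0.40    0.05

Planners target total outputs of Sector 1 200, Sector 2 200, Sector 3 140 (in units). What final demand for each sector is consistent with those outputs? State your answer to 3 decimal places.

d_1 = 89.000, d_2 = 101.000, d_3 = 53.000

I − A =
  [   0.55     0.00    -0.15]
  [  -0.10     0.85    -0.35]
  [   0.00    -0.40     0.95]
d = (I − A) x:
  d_1 = (+0.55)·200 + (+0.00)·200 + (-0.15)·140 = 89.000
  d_2 = (-0.10)·200 + (+0.85)·200 + (-0.35)·140 = 101.000
  d_3 = (+0.00)·200 + (-0.40)·200 + (+0.95)·140 = 53.000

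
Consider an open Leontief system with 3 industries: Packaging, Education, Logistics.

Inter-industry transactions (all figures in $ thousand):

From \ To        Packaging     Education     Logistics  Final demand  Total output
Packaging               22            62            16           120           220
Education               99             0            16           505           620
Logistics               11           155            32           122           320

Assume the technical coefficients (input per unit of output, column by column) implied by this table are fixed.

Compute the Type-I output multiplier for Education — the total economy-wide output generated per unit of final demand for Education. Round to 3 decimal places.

Technical coefficients a_ij = z_ij / X_j:
  a_11 = 22/220 = 0.10, a_21 = 99/220 = 0.45, a_31 = 11/220 = 0.05
  a_12 = 62/620 = 0.10, a_22 = 0/620 = 0.00, a_32 = 155/620 = 0.25
  a_13 = 16/320 = 0.05, a_23 = 16/320 = 0.05, a_33 = 32/320 = 0.10
I − A =
  [   0.90    -0.10    -0.05]
  [  -0.45     1.00    -0.05]
  [  -0.05    -0.25     0.90]
Cofactors of I−A, C_ij = (−1)^(i+j)·(minor ij) (rows/columns in the sector order above):
  C_11 = (1.00)(0.90) − (-0.05)(-0.25) = 0.8875
  C_12 = −[(-0.45)(0.90) − (-0.05)(-0.05)] = 0.4075
  C_13 = (-0.45)(-0.25) − (1.00)(-0.05) = 0.1625
  C_21 = −[(-0.10)(0.90) − (-0.05)(-0.25)] = 0.1025
  C_22 = (0.90)(0.90) − (-0.05)(-0.05) = 0.8075
  C_23 = −[(0.90)(-0.25) − (-0.10)(-0.05)] = 0.2300
  C_31 = (-0.10)(-0.05) − (-0.05)(1.00) = 0.0550
  C_32 = −[(0.90)(-0.05) − (-0.05)(-0.45)] = 0.0675
  C_33 = (0.90)(1.00) − (-0.10)(-0.45) = 0.8550
det(I−A) = Σ_j (I−A)_1j·C_1j = (0.90)(0.8875) + (-0.10)(0.4075) + (-0.05)(0.1625) = 0.749875
adj(I−A) = Cᵀ =
  [ 0.8875   0.1025   0.0550]
  [ 0.4075   0.8075   0.0675]
  [ 0.1625   0.2300   0.8550]
(I − A)⁻¹ = adj(I−A) / det(I−A) ≈
  [   1.1835     0.1367     0.0733]
  [   0.5434     1.0768     0.0900]
  [   0.2167     0.3067     1.1402]
The output multiplier for sector j is the column-j sum of the Leontief inverse (I − A)⁻¹ = adj(I−A) / det(I−A).
Column 2 of adj(I−A): (0.1025, 0.8075, 0.2300); det(I−A) = 0.749875.
m_2 = (0.1025 + 0.8075 + 0.2300) / 0.749875 = 1.14 / 0.749875 ≈ 1.520.

m_2 = 1.520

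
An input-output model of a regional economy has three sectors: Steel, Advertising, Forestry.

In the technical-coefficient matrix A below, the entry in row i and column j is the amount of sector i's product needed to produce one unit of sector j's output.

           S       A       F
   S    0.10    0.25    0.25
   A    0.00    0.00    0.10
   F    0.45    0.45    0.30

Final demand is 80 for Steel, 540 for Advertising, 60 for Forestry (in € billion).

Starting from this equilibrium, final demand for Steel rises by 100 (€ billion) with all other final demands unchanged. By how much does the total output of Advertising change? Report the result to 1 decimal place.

I − A =
  [   0.90    -0.25    -0.25]
  [   0.00     1.00    -0.10]
  [  -0.45    -0.45     0.70]
Cofactors of I−A, C_ij = (−1)^(i+j)·(minor ij) (rows/columns in the sector order above):
  C_11 = (1.00)(0.70) − (-0.10)(-0.45) = 0.6550
  C_12 = −[(0.00)(0.70) − (-0.10)(-0.45)] = 0.0450
  C_13 = (0.00)(-0.45) − (1.00)(-0.45) = 0.4500
  C_21 = −[(-0.25)(0.70) − (-0.25)(-0.45)] = 0.2875
  C_22 = (0.90)(0.70) − (-0.25)(-0.45) = 0.5175
  C_23 = −[(0.90)(-0.45) − (-0.25)(-0.45)] = 0.5175
  C_31 = (-0.25)(-0.10) − (-0.25)(1.00) = 0.2750
  C_32 = −[(0.90)(-0.10) − (-0.25)(0.00)] = 0.0900
  C_33 = (0.90)(1.00) − (-0.25)(0.00) = 0.9000
det(I−A) = Σ_j (I−A)_1j·C_1j = (0.90)(0.6550) + (-0.25)(0.0450) + (-0.25)(0.4500) = 0.46575
adj(I−A) = Cᵀ =
  [ 0.6550   0.2875   0.2750]
  [ 0.0450   0.5175   0.0900]
  [ 0.4500   0.5175   0.9000]
(I − A)⁻¹ = adj(I−A) / det(I−A) ≈
  [   1.4063     0.6173     0.5904]
  [   0.0966     1.1111     0.1932]
  [   0.9662     1.1111     1.9324]
Δx = (I − A)⁻¹ Δd with Δd having +100 in the Steel component and 0 elsewhere.
So Δx_A = L_AS · (+100), where L_AS = adj(I−A)_AS / det(I−A) = 0.0450 / 0.46575.
Δx_A = 0.0450 × (+100) / 0.46575 = 4.50 / 0.46575 ≈ 9.7.

Δx_A = 9.7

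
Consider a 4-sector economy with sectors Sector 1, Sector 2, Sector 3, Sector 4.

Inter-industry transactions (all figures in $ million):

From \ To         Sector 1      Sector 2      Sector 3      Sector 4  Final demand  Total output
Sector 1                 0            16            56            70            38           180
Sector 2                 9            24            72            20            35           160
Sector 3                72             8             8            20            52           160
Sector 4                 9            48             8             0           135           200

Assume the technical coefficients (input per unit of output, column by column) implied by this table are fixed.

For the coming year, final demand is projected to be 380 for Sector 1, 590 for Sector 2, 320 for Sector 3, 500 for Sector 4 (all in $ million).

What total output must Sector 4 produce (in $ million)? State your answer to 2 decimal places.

Technical coefficients a_ij = z_ij / X_j:
  a_11 = 0/180 = 0.00, a_21 = 9/180 = 0.05, a_31 = 72/180 = 0.40, a_41 = 9/180 = 0.05
  a_12 = 16/160 = 0.10, a_22 = 24/160 = 0.15, a_32 = 8/160 = 0.05, a_42 = 48/160 = 0.30
  a_13 = 56/160 = 0.35, a_23 = 72/160 = 0.45, a_33 = 8/160 = 0.05, a_43 = 8/160 = 0.05
  a_14 = 70/200 = 0.35, a_24 = 20/200 = 0.10, a_34 = 20/200 = 0.10, a_44 = 0/200 = 0.00
I − A =
  [   1.00    -0.10    -0.35    -0.35]
  [  -0.05     0.85    -0.45    -0.10]
  [  -0.40    -0.05     0.95    -0.10]
  [  -0.05    -0.30    -0.05     1.00]
Compute the cofactors C_ij = (−1)^(i+j)·(3×3 minor ij) of I−A; the adjugate is their transpose:
adj(I−A) = Cᵀ =
  [ 0.738500   0.223125   0.394625   0.320250]
  [ 0.236250   0.779625   0.467250   0.207375]
  [ 0.336500   0.161625   0.794375   0.213375]
  [ 0.124625   0.253125   0.199625   0.642375]
det(I−A) = Σ_j (I−A)_1j·C_1j = (1.00)(0.738500) + (-0.10)(0.236250) + (-0.35)(0.336500) + (-0.35)(0.124625) = 0.55348125
(I − A)⁻¹ = adj(I−A) / det(I−A) ≈
  [   1.3343     0.4031     0.7130     0.5786]
  [   0.4268     1.4086     0.8442     0.3747]
  [   0.6080     0.2920     1.4352     0.3855]
  [   0.2252     0.4573     0.3607     1.1606]
x = (I − A)⁻¹ d = adj(I−A)·d / det(I−A), with det(I−A) = 0.55348125:
  x_1 = (0.738500·380 + 0.223125·590 + 0.394625·320 + 0.320250·500) / 0.55348125 = 698.67875 / 0.55348125 ≈ 1262.33
  x_2 = (0.236250·380 + 0.779625·590 + 0.467250·320 + 0.207375·500) / 0.55348125 = 802.96125 / 0.55348125 ≈ 1450.75
  x_3 = (0.336500·380 + 0.161625·590 + 0.794375·320 + 0.213375·500) / 0.55348125 = 584.11625 / 0.55348125 ≈ 1055.35
  x_4 = (0.124625·380 + 0.253125·590 + 0.199625·320 + 0.642375·500) / 0.55348125 = 581.76875 / 0.55348125 ≈ 1051.11

x_4 = 1051.11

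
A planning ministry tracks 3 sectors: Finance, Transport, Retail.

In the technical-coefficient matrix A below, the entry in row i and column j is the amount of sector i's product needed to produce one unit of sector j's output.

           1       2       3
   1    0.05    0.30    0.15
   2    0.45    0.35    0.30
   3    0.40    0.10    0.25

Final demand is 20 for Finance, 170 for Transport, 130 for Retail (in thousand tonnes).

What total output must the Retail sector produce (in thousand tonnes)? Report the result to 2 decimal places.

x_3 = 418.78

I − A =
  [   0.95    -0.30    -0.15]
  [  -0.45     0.65    -0.30]
  [  -0.40    -0.10     0.75]
Cofactors of I−A, C_ij = (−1)^(i+j)·(minor ij) (rows/columns in the sector order above):
  C_11 = (0.65)(0.75) − (-0.30)(-0.10) = 0.4575
  C_12 = −[(-0.45)(0.75) − (-0.30)(-0.40)] = 0.4575
  C_13 = (-0.45)(-0.10) − (0.65)(-0.40) = 0.3050
  C_21 = −[(-0.30)(0.75) − (-0.15)(-0.10)] = 0.2400
  C_22 = (0.95)(0.75) − (-0.15)(-0.40) = 0.6525
  C_23 = −[(0.95)(-0.10) − (-0.30)(-0.40)] = 0.2150
  C_31 = (-0.30)(-0.30) − (-0.15)(0.65) = 0.1875
  C_32 = −[(0.95)(-0.30) − (-0.15)(-0.45)] = 0.3525
  C_33 = (0.95)(0.65) − (-0.30)(-0.45) = 0.4825
det(I−A) = Σ_j (I−A)_1j·C_1j = (0.95)(0.4575) + (-0.30)(0.4575) + (-0.15)(0.3050) = 0.251625
adj(I−A) = Cᵀ =
  [ 0.4575   0.2400   0.1875]
  [ 0.4575   0.6525   0.3525]
  [ 0.3050   0.2150   0.4825]
(I − A)⁻¹ = adj(I−A) / det(I−A) ≈
  [   1.8182     0.9538     0.7452]
  [   1.8182     2.5931     1.4009]
  [   1.2121     0.8544     1.9175]
x = (I − A)⁻¹ d = adj(I−A)·d / det(I−A), with det(I−A) = 0.251625:
  x_1 = (0.4575·20 + 0.2400·170 + 0.1875·130) / 0.251625 = 74.325 / 0.251625 ≈ 295.38
  x_2 = (0.4575·20 + 0.6525·170 + 0.3525·130) / 0.251625 = 165.90 / 0.251625 ≈ 659.31
  x_3 = (0.3050·20 + 0.2150·170 + 0.4825·130) / 0.251625 = 105.375 / 0.251625 ≈ 418.78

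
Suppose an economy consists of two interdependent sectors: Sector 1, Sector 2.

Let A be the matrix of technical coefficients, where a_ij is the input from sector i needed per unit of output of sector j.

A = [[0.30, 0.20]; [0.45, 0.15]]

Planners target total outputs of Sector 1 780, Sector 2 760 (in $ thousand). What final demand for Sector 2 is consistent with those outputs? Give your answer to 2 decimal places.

d_2 = 295.00

I − A =
  [   0.70    -0.20]
  [  -0.45     0.85]
d = (I − A) x:
  d_1 = (+0.70)·780 + (-0.20)·760 = 394.00
  d_2 = (-0.45)·780 + (+0.85)·760 = 295.00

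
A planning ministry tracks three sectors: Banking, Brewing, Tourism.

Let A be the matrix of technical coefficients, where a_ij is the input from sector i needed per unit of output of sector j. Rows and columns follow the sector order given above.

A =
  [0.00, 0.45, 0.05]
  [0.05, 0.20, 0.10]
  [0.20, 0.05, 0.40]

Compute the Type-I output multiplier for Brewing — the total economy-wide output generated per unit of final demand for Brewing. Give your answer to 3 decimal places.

I − A =
  [   1.00    -0.45    -0.05]
  [  -0.05     0.80    -0.10]
  [  -0.20    -0.05     0.60]
Cofactors of I−A, C_ij = (−1)^(i+j)·(minor ij) (rows/columns in the sector order above):
  C_11 = (0.80)(0.60) − (-0.10)(-0.05) = 0.4750
  C_12 = −[(-0.05)(0.60) − (-0.10)(-0.20)] = 0.0500
  C_13 = (-0.05)(-0.05) − (0.80)(-0.20) = 0.1625
  C_21 = −[(-0.45)(0.60) − (-0.05)(-0.05)] = 0.2725
  C_22 = (1.00)(0.60) − (-0.05)(-0.20) = 0.5900
  C_23 = −[(1.00)(-0.05) − (-0.45)(-0.20)] = 0.1400
  C_31 = (-0.45)(-0.10) − (-0.05)(0.80) = 0.0850
  C_32 = −[(1.00)(-0.10) − (-0.05)(-0.05)] = 0.1025
  C_33 = (1.00)(0.80) − (-0.45)(-0.05) = 0.7775
det(I−A) = Σ_j (I−A)_1j·C_1j = (1.00)(0.4750) + (-0.45)(0.0500) + (-0.05)(0.1625) = 0.444375
adj(I−A) = Cᵀ =
  [ 0.4750   0.2725   0.0850]
  [ 0.0500   0.5900   0.1025]
  [ 0.1625   0.1400   0.7775]
(I − A)⁻¹ = adj(I−A) / det(I−A) ≈
  [   1.0689     0.6132     0.1913]
  [   0.1125     1.3277     0.2307]
  [   0.3657     0.3150     1.7496]
The output multiplier for sector j is the column-j sum of the Leontief inverse (I − A)⁻¹ = adj(I−A) / det(I−A).
Column 2 of adj(I−A): (0.2725, 0.5900, 0.1400); det(I−A) = 0.444375.
m_2 = (0.2725 + 0.5900 + 0.1400) / 0.444375 = 1.0025 / 0.444375 ≈ 2.256.

m_2 = 2.256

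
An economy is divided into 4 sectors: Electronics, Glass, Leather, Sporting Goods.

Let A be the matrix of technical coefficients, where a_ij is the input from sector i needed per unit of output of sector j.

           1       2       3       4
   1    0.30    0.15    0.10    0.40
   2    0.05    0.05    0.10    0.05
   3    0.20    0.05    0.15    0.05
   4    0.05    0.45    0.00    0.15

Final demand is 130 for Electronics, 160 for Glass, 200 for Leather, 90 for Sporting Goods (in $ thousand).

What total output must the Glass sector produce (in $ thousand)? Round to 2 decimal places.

x_2 = 244.09

I − A =
  [   0.70    -0.15    -0.10    -0.40]
  [  -0.05     0.95    -0.10    -0.05]
  [  -0.20    -0.05     0.85    -0.05]
  [  -0.05    -0.45     0.00     0.85]
Compute the cofactors C_ij = (−1)^(i+j)·(3×3 minor ij) of I−A; the adjugate is their transpose:
adj(I−A) = Cᵀ =
  [ 0.660750   0.267875   0.109250   0.333125]
  [ 0.055500   0.471500   0.062000   0.057500]
  [ 0.162750   0.106375   0.514750   0.113125]
  [ 0.068250   0.265375   0.039250   0.533125]
det(I−A) = Σ_j (I−A)_1j·C_1j = (0.70)(0.660750) + (-0.15)(0.055500) + (-0.10)(0.162750) + (-0.40)(0.068250) = 0.410625
(I − A)⁻¹ = adj(I−A) / det(I−A) ≈
  [   1.6091     0.6524     0.2661     0.8113]
  [   0.1352     1.1482     0.1510     0.1400]
  [   0.3963     0.2591     1.2536     0.2755]
  [   0.1662     0.6463     0.0956     1.2983]
x = (I − A)⁻¹ d = adj(I−A)·d / det(I−A), with det(I−A) = 0.410625:
  x_1 = (0.660750·130 + 0.267875·160 + 0.109250·200 + 0.333125·90) / 0.410625 = 180.58875 / 0.410625 ≈ 439.79
  x_2 = (0.055500·130 + 0.471500·160 + 0.062000·200 + 0.057500·90) / 0.410625 = 100.23 / 0.410625 ≈ 244.09
  x_3 = (0.162750·130 + 0.106375·160 + 0.514750·200 + 0.113125·90) / 0.410625 = 151.30875 / 0.410625 ≈ 368.48
  x_4 = (0.068250·130 + 0.265375·160 + 0.039250·200 + 0.533125·90) / 0.410625 = 107.16375 / 0.410625 ≈ 260.98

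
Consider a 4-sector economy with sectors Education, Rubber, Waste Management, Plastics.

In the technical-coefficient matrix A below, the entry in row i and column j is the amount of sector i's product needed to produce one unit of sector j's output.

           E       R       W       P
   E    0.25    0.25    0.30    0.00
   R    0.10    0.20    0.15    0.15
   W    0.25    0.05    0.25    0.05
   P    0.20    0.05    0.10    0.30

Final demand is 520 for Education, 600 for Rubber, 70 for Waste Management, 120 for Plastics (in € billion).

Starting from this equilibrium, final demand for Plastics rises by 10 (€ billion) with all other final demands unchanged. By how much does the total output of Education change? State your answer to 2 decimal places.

I − A =
  [   0.75    -0.25    -0.30     0.00]
  [  -0.10     0.80    -0.15    -0.15]
  [  -0.25    -0.05     0.75    -0.05]
  [  -0.20    -0.05    -0.10     0.70]
Compute the cofactors C_ij = (−1)^(i+j)·(3×3 minor ij) of I−A; the adjugate is their transpose:
adj(I−A) = Cᵀ =
  [ 0.404000   0.141250   0.195750   0.044250]
  [ 0.106000   0.334500   0.120000   0.080250]
  [ 0.151375   0.074375   0.389375   0.043750]
  [ 0.144625   0.074875   0.120125   0.354750]
det(I−A) = Σ_j (I−A)_1j·C_1j = (0.75)(0.404000) + (-0.25)(0.106000) + (-0.30)(0.151375) + (0.00)(0.144625) = 0.2310875
(I − A)⁻¹ = adj(I−A) / det(I−A) ≈
  [   1.7483     0.6112     0.8471     0.1915]
  [   0.4587     1.4475     0.5193     0.3473]
  [   0.6551     0.3218     1.6850     0.1893]
  [   0.6258     0.3240     0.5198     1.5351]
Δx = (I − A)⁻¹ Δd with Δd having +10 in the Plastics component and 0 elsewhere.
So Δx_E = L_EP · (+10), where L_EP = adj(I−A)_EP / det(I−A) = 0.044250 / 0.2310875.
Δx_E = 0.044250 × (+10) / 0.2310875 = 0.4425 / 0.2310875 ≈ 1.91.

Δx_E = 1.91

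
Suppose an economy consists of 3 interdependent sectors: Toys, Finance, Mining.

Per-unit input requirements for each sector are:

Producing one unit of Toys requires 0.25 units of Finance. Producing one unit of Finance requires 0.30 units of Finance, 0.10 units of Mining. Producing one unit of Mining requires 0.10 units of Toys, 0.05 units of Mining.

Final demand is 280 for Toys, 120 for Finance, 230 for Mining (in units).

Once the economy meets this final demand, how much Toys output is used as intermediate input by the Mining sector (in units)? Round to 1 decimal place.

I − A =
  [   1.00     0.00    -0.10]
  [  -0.25     0.70     0.00]
  [   0.00    -0.10     0.95]
Cofactors of I−A, C_ij = (−1)^(i+j)·(minor ij) (rows/columns in the sector order above):
  C_11 = (0.70)(0.95) − (0.00)(-0.10) = 0.6650
  C_12 = −[(-0.25)(0.95) − (0.00)(0.00)] = 0.2375
  C_13 = (-0.25)(-0.10) − (0.70)(0.00) = 0.0250
  C_21 = −[(0.00)(0.95) − (-0.10)(-0.10)] = 0.0100
  C_22 = (1.00)(0.95) − (-0.10)(0.00) = 0.9500
  C_23 = −[(1.00)(-0.10) − (0.00)(0.00)] = 0.1000
  C_31 = (0.00)(0.00) − (-0.10)(0.70) = 0.0700
  C_32 = −[(1.00)(0.00) − (-0.10)(-0.25)] = 0.0250
  C_33 = (1.00)(0.70) − (0.00)(-0.25) = 0.7000
det(I−A) = Σ_j (I−A)_1j·C_1j = (1.00)(0.6650) + (0.00)(0.2375) + (-0.10)(0.0250) = 0.6625
adj(I−A) = Cᵀ =
  [ 0.6650   0.0100   0.0700]
  [ 0.2375   0.9500   0.0250]
  [ 0.0250   0.1000   0.7000]
(I − A)⁻¹ = adj(I−A) / det(I−A) ≈
  [   1.0038     0.0151     0.1057]
  [   0.3585     1.4340     0.0377]
  [   0.0377     0.1509     1.0566]
First solve x = (I − A)⁻¹ d = adj(I−A)·d / det(I−A); in particular x_M = (0.0250·280 + 0.1000·120 + 0.7000·230) / 0.6625 = 180.00 / 0.6625 ≈ 271.698.
Intermediate flow from T to M: z_TM = a_TM · x_M = 0.10 × 180.00 / 0.6625 = 18.00 / 0.6625 ≈ 27.2.

z_TM = 27.2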